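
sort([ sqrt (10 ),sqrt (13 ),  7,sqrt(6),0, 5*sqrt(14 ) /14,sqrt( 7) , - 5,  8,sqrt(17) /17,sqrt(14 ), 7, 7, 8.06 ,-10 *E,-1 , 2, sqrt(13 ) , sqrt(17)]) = [ - 10*E , - 5 , - 1 , 0,sqrt ( 17 ) /17,  5 * sqrt(14 )/14,2,sqrt( 6),sqrt(7), sqrt( 10 ) , sqrt( 13 ) , sqrt( 13 ) , sqrt( 14), sqrt( 17) , 7,7,7,  8,  8.06 ]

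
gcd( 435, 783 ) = 87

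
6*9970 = 59820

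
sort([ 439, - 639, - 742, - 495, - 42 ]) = [ - 742, - 639, - 495, - 42, 439]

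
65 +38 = 103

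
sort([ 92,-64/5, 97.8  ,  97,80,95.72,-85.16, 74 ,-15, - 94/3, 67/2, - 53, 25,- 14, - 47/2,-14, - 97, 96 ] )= [  -  97,-85.16, - 53, - 94/3,-47/2, - 15, - 14, -14, -64/5 , 25, 67/2,  74, 80, 92,95.72, 96 , 97,97.8] 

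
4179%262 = 249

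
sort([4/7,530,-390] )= [ -390, 4/7,  530 ]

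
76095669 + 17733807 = 93829476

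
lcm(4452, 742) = 4452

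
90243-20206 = 70037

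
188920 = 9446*20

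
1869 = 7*267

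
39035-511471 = -472436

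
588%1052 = 588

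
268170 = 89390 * 3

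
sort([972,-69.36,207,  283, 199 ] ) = [ -69.36,  199, 207,283, 972]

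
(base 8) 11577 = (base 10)4991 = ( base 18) F75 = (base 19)DFD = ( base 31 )560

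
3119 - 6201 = -3082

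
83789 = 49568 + 34221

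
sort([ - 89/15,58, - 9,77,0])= [ - 9, - 89/15,0, 58, 77] 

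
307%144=19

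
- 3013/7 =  - 431+4/7 = - 430.43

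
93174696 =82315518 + 10859178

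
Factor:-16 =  - 2^4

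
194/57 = 3 + 23/57=3.40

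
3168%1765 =1403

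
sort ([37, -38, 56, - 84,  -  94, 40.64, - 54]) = [ - 94,-84, - 54, - 38, 37,40.64,56] 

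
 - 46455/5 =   -  9291 = -9291.00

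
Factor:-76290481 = - 59^1*113^1*11443^1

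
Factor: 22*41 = 2^1*11^1*41^1 = 902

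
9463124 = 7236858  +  2226266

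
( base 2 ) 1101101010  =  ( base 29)114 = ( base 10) 874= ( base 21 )1KD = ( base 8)1552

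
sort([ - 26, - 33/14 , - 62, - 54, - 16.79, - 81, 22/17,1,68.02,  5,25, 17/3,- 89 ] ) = [ - 89,  -  81,-62, - 54, - 26, - 16.79,- 33/14,1,22/17, 5,17/3, 25, 68.02]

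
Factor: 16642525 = 5^2*179^1*3719^1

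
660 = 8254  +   - 7594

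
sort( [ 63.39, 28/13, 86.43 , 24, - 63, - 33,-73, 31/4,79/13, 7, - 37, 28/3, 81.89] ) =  [-73,-63, -37, - 33,  28/13, 79/13, 7, 31/4, 28/3 , 24,  63.39 , 81.89,86.43 ]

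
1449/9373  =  207/1339  =  0.15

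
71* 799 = 56729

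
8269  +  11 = 8280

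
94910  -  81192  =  13718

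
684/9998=342/4999 = 0.07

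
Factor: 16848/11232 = 2^(  -  1) * 3^1 = 3/2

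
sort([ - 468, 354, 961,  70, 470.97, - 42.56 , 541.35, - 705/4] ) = [ - 468, - 705/4,-42.56, 70,  354 , 470.97,541.35, 961]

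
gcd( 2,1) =1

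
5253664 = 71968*73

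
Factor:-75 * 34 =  - 2550 = -2^1*3^1*5^2 * 17^1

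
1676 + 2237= 3913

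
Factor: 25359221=2677^1*9473^1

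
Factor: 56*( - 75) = -2^3*3^1 *5^2*7^1 = -4200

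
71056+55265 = 126321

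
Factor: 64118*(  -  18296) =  - 1173102928 = - 2^4*2287^1 * 32059^1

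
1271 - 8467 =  - 7196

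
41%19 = 3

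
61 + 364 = 425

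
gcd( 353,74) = 1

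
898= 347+551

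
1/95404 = 1/95404 = 0.00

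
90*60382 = 5434380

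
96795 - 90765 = 6030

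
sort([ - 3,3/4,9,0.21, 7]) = [ - 3,0.21,3/4,7, 9 ] 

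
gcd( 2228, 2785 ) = 557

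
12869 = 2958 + 9911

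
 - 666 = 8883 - 9549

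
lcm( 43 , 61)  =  2623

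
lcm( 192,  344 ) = 8256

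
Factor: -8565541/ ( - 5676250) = 2^(-1) * 5^(-4)*19^(  -  1)* 239^(-1)*1747^1*4903^1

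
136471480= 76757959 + 59713521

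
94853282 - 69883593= 24969689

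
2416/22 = 1208/11 = 109.82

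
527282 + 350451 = 877733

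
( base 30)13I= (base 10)1008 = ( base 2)1111110000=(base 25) 1F8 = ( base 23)1kj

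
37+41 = 78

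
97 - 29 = 68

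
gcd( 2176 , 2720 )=544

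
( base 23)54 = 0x77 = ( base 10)119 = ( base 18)6B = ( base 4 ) 1313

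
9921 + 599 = 10520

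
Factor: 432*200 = 86400 = 2^7*3^3*5^2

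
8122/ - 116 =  - 4061/58 =-70.02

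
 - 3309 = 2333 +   -  5642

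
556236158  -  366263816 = 189972342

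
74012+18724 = 92736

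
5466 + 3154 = 8620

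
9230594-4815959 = 4414635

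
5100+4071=9171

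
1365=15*91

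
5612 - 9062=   -  3450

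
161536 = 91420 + 70116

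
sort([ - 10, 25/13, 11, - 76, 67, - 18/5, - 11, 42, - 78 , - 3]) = [ - 78, - 76, - 11, - 10,-18/5, - 3,25/13,11, 42, 67] 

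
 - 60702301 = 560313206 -621015507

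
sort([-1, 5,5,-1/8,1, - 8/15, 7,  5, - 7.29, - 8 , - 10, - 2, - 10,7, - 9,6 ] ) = [ - 10, - 10 , - 9, - 8, - 7.29 , - 2, - 1, - 8/15, - 1/8, 1 , 5, 5, 5, 6 , 7,7 ] 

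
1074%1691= 1074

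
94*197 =18518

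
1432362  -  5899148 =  - 4466786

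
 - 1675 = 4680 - 6355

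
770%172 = 82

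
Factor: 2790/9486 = 5/17 = 5^1 * 17^ ( - 1)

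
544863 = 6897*79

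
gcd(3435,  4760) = 5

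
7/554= 7/554  =  0.01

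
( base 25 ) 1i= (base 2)101011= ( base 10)43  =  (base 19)25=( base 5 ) 133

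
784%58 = 30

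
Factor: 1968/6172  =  492/1543=2^2*3^1*41^1*1543^(  -  1) 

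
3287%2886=401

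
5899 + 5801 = 11700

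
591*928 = 548448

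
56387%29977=26410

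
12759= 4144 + 8615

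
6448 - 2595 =3853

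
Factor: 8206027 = 41^1 * 233^1*859^1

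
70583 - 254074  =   - 183491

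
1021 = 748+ 273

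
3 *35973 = 107919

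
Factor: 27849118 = 2^1*11^2*115079^1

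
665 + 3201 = 3866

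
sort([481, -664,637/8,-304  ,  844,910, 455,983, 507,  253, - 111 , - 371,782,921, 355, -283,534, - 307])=[ - 664 , - 371,-307, - 304, - 283,- 111,637/8,253,355,  455,  481, 507,  534,782,  844, 910,921, 983]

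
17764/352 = 4441/88=50.47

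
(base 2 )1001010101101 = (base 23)90k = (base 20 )bj1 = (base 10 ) 4781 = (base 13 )223A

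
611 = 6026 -5415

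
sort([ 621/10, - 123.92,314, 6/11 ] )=[  -  123.92,6/11,621/10,314] 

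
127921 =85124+42797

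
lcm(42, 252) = 252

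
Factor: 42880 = 2^7*5^1*67^1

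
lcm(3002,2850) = 225150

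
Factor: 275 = 5^2*11^1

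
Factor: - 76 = -2^2 * 19^1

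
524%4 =0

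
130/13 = 10 = 10.00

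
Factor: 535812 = 2^2*3^1 * 44651^1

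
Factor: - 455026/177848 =-2^( - 2)*13^1 * 37^1*47^(- 1 ) = - 481/188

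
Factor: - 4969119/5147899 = - 3^1*397^( - 1)*461^1*3593^1*12967^( - 1 ) 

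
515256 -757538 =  -242282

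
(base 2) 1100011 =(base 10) 99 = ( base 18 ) 59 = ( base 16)63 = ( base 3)10200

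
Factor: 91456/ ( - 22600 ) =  - 2^3*5^(-2 )*113^ ( - 1) *1429^1  =  -11432/2825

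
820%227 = 139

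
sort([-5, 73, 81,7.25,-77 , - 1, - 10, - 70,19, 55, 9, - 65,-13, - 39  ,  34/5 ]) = [-77, - 70,-65, - 39, - 13, - 10,-5, - 1, 34/5, 7.25,9, 19,55, 73, 81 ]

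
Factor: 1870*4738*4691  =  2^2*5^1*11^1* 17^1*23^1*103^1 * 4691^1 =41562541460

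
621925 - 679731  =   - 57806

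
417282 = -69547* ( - 6)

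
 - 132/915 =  - 44/305 = -0.14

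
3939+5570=9509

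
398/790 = 199/395 = 0.50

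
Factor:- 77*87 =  - 6699  =  -  3^1*7^1*11^1*29^1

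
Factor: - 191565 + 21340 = -170225 = - 5^2*11^1*619^1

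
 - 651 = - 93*7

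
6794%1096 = 218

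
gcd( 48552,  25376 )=8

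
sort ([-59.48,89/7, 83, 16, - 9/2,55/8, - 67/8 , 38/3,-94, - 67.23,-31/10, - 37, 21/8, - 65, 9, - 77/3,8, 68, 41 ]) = [ - 94,  -  67.23, - 65, - 59.48 , - 37, -77/3, - 67/8, - 9/2, - 31/10, 21/8, 55/8, 8,  9, 38/3, 89/7, 16,41, 68, 83]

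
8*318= 2544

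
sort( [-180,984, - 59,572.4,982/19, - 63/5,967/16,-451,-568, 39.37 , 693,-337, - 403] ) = [ -568 ,- 451,  -  403,-337 ,  -  180,-59, -63/5,39.37,  982/19,  967/16,572.4 , 693, 984 ]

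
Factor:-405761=  -  199^1*2039^1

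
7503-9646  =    -  2143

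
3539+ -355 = 3184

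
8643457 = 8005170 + 638287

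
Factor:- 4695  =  -3^1*5^1*313^1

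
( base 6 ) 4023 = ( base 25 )1a4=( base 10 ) 879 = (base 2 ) 1101101111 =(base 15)3d9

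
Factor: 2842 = 2^1*7^2*29^1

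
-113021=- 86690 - 26331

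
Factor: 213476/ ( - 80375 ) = -2^2*5^(-3 ) * 83^1= -332/125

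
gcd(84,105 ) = 21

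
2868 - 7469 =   -  4601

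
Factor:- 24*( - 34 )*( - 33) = - 26928= -2^4 * 3^2*11^1*17^1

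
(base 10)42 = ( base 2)101010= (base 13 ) 33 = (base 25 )1H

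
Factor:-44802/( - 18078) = 3^1 * 19^1  *23^(-1) =57/23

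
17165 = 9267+7898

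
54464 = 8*6808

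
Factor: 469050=2^1*3^1*5^2 * 53^1*59^1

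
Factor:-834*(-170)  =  2^2*3^1*5^1*17^1*139^1 =141780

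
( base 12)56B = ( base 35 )mx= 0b1100100011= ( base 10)803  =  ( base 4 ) 30203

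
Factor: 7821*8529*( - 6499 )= -433517803191=   - 3^3*11^1*67^1*79^1*  97^1 * 2843^1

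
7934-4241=3693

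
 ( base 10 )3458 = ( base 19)9b0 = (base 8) 6602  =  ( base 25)5d8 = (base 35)2ss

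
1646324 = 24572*67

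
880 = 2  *440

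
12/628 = 3/157  =  0.02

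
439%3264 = 439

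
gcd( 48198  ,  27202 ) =58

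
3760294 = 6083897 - 2323603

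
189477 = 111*1707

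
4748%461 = 138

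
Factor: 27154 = 2^1*13577^1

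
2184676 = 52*42013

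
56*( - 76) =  - 4256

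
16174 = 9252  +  6922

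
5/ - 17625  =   - 1/3525 = - 0.00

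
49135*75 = 3685125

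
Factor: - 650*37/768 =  - 12025/384 = - 2^( - 7)*3^(-1)*5^2*13^1*37^1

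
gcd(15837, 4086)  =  3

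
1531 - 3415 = - 1884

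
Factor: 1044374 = 2^1 *449^1*1163^1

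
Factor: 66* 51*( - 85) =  - 286110 = -2^1*3^2*5^1*11^1*17^2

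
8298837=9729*853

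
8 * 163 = 1304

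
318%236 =82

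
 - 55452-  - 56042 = 590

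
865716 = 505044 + 360672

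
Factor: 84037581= 3^4 * 137^1* 7573^1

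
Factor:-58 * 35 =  - 2^1*5^1*7^1*29^1=- 2030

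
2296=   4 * 574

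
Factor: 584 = 2^3 * 73^1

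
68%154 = 68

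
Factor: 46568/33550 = 2^2*5^(  -  2 )*11^( - 1 )*61^( - 1)  *  5821^1 = 23284/16775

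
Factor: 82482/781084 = 41241/390542 = 2^( - 1 )*3^1*59^1*233^1 * 195271^(-1)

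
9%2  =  1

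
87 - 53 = 34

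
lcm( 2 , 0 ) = 0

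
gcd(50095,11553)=1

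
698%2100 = 698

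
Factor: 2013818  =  2^1*29^1*34721^1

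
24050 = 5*4810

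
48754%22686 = 3382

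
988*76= 75088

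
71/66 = 1  +  5/66 = 1.08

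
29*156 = 4524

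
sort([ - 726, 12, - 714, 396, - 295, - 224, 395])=[ - 726, -714, - 295, - 224 , 12,395,396 ] 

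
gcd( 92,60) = 4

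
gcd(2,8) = 2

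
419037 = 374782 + 44255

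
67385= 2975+64410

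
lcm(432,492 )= 17712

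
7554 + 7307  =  14861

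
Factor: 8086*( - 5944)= - 2^4*13^1* 311^1*  743^1=- 48063184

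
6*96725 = 580350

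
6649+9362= 16011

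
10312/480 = 1289/60= 21.48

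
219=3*73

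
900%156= 120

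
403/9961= 403/9961= 0.04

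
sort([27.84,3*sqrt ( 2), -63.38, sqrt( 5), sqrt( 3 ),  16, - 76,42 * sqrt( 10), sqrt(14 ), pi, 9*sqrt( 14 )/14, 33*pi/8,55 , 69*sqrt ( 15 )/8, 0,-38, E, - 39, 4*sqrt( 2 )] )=[-76 ,-63.38, - 39, - 38, 0, sqrt (3 ) , sqrt( 5 ), 9*sqrt( 14 )/14, E,pi, sqrt(14), 3*sqrt( 2 ),4*sqrt (2 ),33*pi/8, 16, 27.84, 69*sqrt( 15)/8, 55, 42*sqrt( 10)] 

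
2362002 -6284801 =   -  3922799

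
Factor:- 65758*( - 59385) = 2^1*3^1 * 5^1*7^2*11^1*37^1 * 61^1*107^1 = 3905038830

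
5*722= 3610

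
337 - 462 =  -125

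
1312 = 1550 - 238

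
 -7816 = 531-8347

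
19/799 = 19/799 = 0.02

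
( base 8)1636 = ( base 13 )563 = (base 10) 926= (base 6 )4142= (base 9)1238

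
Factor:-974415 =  - 3^1*5^1*13^1*19^1*263^1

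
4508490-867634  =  3640856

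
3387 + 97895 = 101282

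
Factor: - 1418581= -1418581^1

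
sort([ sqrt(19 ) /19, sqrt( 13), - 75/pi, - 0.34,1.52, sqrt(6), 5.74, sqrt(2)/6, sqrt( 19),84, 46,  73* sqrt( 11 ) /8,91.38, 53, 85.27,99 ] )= [  -  75/pi,-0.34,  sqrt( 19)/19,sqrt(2) /6, 1.52,sqrt(6),sqrt (13),sqrt( 19), 5.74,73 * sqrt( 11 )/8 , 46,53, 84, 85.27, 91.38, 99 ] 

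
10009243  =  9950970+58273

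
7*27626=193382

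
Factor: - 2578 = -2^1 * 1289^1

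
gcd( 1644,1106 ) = 2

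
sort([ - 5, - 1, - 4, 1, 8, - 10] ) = [ - 10, - 5,  -  4, -1, 1, 8] 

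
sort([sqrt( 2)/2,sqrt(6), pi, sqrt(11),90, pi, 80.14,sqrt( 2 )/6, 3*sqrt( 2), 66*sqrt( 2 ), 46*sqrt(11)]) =[sqrt(2) /6, sqrt (2) /2,sqrt (6 ),pi, pi, sqrt( 11 ), 3 *sqrt( 2 ), 80.14,90, 66*sqrt(2),  46*sqrt(11 ) ] 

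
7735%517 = 497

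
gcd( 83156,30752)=4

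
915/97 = 9+42/97= 9.43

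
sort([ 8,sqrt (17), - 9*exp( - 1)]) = [ - 9*exp( - 1) , sqrt( 17 ),8] 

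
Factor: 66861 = 3^2 * 17^1*19^1 * 23^1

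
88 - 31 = 57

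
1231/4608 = 1231/4608 =0.27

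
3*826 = 2478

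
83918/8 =41959/4= 10489.75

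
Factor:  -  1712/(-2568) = 2^1 * 3^(-1) = 2/3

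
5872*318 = 1867296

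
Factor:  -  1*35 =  - 35= -5^1*7^1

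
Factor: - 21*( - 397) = 3^1*7^1*397^1 = 8337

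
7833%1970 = 1923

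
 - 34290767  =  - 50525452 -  - 16234685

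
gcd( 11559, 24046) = 1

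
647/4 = 647/4= 161.75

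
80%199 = 80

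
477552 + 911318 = 1388870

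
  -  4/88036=  -  1/22009 = -0.00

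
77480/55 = 15496/11=1408.73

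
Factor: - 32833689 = - 3^1*7^1*37^1*42257^1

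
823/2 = 823/2 =411.50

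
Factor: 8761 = 8761^1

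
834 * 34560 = 28823040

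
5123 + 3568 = 8691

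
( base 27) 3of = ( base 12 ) 1796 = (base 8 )5442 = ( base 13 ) 13b3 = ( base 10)2850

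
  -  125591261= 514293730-639884991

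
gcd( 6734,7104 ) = 74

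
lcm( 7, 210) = 210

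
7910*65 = 514150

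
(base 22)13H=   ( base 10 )567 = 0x237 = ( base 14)2C7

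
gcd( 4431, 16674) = 21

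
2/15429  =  2/15429 = 0.00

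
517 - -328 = 845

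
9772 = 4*2443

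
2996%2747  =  249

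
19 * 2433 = 46227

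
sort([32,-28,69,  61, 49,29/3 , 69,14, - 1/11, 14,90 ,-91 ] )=[ - 91,  -  28,-1/11,29/3, 14,  14,  32, 49,  61, 69,69, 90]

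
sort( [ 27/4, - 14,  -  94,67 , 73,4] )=[ - 94, - 14,4, 27/4 , 67,73]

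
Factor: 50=2^1 * 5^2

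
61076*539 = 32919964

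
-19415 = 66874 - 86289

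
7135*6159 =43944465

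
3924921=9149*429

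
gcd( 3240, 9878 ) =2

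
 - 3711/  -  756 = 4 + 229/252 = 4.91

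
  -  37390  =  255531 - 292921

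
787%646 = 141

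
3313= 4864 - 1551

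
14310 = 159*90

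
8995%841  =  585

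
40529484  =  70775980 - 30246496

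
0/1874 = 0 = 0.00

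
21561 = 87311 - 65750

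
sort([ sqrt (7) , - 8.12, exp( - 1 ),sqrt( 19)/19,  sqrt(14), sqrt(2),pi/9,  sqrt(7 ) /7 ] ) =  [-8.12, sqrt(19)/19,pi/9,exp ( - 1), sqrt(7)/7, sqrt(2 ),sqrt(7 ), sqrt (14) ] 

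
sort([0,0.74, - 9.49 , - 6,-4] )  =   [ - 9.49,-6, - 4, 0,0.74]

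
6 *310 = 1860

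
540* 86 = 46440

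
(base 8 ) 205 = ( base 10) 133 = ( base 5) 1013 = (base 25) 58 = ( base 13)a3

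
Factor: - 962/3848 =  - 1/4 = - 2^( - 2)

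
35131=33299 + 1832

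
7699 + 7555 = 15254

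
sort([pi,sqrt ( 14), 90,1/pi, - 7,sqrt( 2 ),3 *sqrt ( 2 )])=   [ - 7,1/pi,  sqrt( 2 ) , pi,sqrt( 14),  3*sqrt( 2),90 ] 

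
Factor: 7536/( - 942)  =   - 2^3 = - 8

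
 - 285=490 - 775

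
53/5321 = 53/5321= 0.01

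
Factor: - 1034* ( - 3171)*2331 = 2^1*3^3*7^2*11^1*37^1*47^1*151^1 = 7642915434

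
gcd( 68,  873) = 1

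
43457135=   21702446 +21754689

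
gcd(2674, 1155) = 7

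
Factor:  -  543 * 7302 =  - 2^1 * 3^2 * 181^1*1217^1 = - 3964986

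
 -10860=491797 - 502657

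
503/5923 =503/5923 = 0.08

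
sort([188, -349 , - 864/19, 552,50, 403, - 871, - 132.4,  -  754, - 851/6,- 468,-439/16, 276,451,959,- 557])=[ - 871, - 754, - 557, - 468, - 349, - 851/6,-132.4, - 864/19, -439/16, 50, 188, 276,  403, 451, 552,959 ]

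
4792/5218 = 2396/2609 = 0.92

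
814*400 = 325600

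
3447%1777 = 1670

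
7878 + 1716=9594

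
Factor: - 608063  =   - 43^1 * 79^1 * 179^1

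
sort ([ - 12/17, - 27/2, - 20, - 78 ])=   [ - 78, - 20, - 27/2, - 12/17]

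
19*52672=1000768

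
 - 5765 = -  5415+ - 350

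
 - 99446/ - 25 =99446/25 = 3977.84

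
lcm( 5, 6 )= 30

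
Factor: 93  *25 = 2325 = 3^1*5^2*31^1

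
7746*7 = 54222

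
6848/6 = 1141+ 1/3 = 1141.33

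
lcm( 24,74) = 888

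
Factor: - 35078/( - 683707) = 2^1*433^ ( - 1)*1579^ ( - 1 )*17539^1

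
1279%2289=1279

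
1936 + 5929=7865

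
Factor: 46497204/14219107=2^2*3^2*7^( - 1)*13^1*73^1*1361^1*2031301^( - 1)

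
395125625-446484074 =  -51358449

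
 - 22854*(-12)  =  274248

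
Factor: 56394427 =1879^1*30013^1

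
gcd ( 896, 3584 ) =896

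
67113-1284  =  65829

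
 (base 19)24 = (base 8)52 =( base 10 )42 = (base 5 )132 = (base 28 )1E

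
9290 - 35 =9255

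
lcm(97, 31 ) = 3007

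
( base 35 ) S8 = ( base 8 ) 1734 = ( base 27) 19G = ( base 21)251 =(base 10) 988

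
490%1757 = 490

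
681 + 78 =759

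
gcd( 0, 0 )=0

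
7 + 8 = 15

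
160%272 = 160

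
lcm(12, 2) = 12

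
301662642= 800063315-498400673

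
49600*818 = 40572800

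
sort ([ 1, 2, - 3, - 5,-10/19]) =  [ - 5, - 3, - 10/19,1,2]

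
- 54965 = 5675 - 60640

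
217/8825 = 217/8825 = 0.02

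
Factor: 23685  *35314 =836412090 = 2^1*3^1*5^1*1579^1*17657^1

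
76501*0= 0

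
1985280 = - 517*( - 3840 ) 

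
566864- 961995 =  - 395131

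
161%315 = 161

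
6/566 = 3/283 = 0.01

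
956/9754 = 478/4877 = 0.10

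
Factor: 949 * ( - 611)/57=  - 3^(-1) * 13^2*19^( - 1 )*47^1 * 73^1 =- 579839/57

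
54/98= 27/49  =  0.55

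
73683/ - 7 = - 10527+6/7 = -  10526.14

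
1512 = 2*756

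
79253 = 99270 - 20017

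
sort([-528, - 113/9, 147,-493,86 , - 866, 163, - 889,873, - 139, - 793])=[ - 889, - 866, - 793, - 528 , - 493,-139, - 113/9,86, 147,163, 873 ]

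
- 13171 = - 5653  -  7518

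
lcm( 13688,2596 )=150568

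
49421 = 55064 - 5643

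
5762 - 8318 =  - 2556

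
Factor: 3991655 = 5^1*798331^1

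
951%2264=951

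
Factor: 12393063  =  3^2 *29^1 * 103^1*461^1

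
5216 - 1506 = 3710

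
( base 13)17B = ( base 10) 271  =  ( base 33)87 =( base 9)331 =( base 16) 10f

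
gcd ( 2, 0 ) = 2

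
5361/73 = 73 +32/73  =  73.44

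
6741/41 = 164 + 17/41 = 164.41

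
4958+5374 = 10332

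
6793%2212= 157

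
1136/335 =3 + 131/335 =3.39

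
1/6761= 1/6761 = 0.00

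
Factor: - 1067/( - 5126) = 2^( - 1)*97^1*233^( - 1 ) = 97/466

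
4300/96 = 1075/24 = 44.79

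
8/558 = 4/279  =  0.01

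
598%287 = 24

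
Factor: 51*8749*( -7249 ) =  - 3234496551 = - 3^1*11^1 * 13^1 * 17^1  *  659^1*  673^1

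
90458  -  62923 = 27535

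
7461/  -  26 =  -7461/26= -286.96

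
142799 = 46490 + 96309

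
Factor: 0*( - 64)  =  0^1 = 0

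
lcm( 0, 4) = 0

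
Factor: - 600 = - 2^3 * 3^1 *5^2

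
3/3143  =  3/3143 = 0.00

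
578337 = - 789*( - 733 )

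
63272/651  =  63272/651 = 97.19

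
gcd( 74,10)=2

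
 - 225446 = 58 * ( - 3887)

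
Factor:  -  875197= - 19^1*73^1 * 631^1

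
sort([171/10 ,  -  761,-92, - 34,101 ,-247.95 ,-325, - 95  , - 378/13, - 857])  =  [-857, - 761, - 325 , - 247.95, - 95, - 92,-34,-378/13, 171/10,101 ] 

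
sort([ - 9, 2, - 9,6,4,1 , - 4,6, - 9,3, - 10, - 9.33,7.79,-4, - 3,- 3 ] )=[-10 ,- 9.33, - 9,  -  9,  -  9,  -  4, - 4, - 3, - 3,1, 2, 3,4,6,  6,7.79] 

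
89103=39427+49676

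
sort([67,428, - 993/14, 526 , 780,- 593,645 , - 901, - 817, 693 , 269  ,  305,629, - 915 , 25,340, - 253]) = [ - 915, - 901, - 817, - 593, - 253 , - 993/14,25, 67,269 , 305, 340, 428,526,629,645, 693, 780]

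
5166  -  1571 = 3595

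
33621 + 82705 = 116326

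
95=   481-386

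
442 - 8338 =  - 7896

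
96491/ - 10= - 9650+ 9/10 = -  9649.10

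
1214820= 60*20247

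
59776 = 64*934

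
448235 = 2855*157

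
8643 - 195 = 8448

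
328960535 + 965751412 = 1294711947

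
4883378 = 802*6089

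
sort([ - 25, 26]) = [ - 25, 26 ] 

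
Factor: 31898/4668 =41/6 = 2^( - 1)*3^(-1 )*41^1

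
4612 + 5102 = 9714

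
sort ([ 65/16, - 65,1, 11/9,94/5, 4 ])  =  [-65,1,11/9, 4,65/16,94/5]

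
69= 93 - 24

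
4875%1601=72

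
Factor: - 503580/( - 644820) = 763/977=7^1*109^1*977^( - 1 ) 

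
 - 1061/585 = -1061/585 = - 1.81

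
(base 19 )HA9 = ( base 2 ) 1100011000000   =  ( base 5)200321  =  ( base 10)6336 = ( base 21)E7F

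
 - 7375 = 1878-9253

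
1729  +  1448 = 3177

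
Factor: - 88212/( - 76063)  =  2^2*3^1*13^( - 1)*5851^ ( - 1)*7351^1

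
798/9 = 266/3 = 88.67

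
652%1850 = 652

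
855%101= 47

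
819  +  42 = 861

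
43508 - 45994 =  - 2486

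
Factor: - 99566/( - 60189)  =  2^1 * 3^( -1) * 20063^ ( -1) *49783^1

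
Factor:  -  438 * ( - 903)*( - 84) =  - 33223176 = -2^3*3^3*7^2  *  43^1 * 73^1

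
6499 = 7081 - 582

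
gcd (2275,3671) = 1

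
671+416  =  1087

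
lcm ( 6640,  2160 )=179280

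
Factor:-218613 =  - 3^1*72871^1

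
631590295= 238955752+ 392634543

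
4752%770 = 132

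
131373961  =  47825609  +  83548352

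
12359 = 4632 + 7727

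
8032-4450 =3582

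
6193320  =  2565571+3627749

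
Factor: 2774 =2^1 * 19^1*73^1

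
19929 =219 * 91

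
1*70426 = 70426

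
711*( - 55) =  - 39105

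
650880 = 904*720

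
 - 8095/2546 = - 8095/2546 =- 3.18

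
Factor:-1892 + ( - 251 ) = - 2143^1= -2143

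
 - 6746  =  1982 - 8728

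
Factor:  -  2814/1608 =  - 2^(  -  2)*7^1 = -7/4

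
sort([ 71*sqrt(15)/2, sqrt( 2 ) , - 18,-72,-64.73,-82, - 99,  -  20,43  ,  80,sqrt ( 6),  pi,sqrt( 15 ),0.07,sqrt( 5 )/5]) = [ - 99, - 82 , - 72, - 64.73,-20,- 18, 0.07 , sqrt( 5)/5,sqrt( 2 ),  sqrt( 6 ) , pi,  sqrt(15 ),43,80, 71*sqrt( 15) /2]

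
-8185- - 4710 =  - 3475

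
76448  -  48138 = 28310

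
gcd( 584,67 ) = 1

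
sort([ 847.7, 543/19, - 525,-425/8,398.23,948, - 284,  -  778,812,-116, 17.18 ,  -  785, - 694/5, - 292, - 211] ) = [- 785, - 778, - 525, - 292, - 284, - 211, - 694/5, - 116, - 425/8,17.18,543/19,398.23,812,847.7,948]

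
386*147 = 56742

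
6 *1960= 11760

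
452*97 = 43844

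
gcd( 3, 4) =1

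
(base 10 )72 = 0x48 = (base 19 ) 3f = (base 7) 132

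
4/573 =4/573 = 0.01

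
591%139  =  35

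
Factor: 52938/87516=173/286 = 2^ (-1)*11^( -1 )*13^ (-1) *173^1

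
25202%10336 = 4530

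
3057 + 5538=8595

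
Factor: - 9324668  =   - 2^2 * 19^1*122693^1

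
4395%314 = 313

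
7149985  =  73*97945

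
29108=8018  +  21090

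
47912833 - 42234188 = 5678645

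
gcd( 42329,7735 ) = 7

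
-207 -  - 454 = 247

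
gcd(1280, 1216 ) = 64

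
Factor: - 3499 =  - 3499^1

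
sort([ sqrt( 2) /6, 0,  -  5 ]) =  [ - 5, 0,sqrt( 2) /6 ]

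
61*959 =58499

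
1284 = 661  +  623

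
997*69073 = 68865781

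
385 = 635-250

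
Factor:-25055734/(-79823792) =12527867/39911896 = 2^( - 3 )*11^1*37^1*30781^1*4988987^( - 1 )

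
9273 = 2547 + 6726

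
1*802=802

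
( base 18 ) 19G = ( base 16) 1F6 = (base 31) G6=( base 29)H9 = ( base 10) 502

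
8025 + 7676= 15701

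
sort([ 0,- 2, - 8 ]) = [ -8, - 2,0]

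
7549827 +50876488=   58426315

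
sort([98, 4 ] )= [4,98]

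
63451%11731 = 4796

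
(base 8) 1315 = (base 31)n4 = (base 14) 393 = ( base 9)876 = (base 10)717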